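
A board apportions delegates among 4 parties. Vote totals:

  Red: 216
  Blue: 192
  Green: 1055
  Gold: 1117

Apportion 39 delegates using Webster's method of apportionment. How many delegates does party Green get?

16

Standard divisor 2580/39 ≈ 66.154; standard quotas: Red 3.265, Blue 2.902, Green 15.948, Gold 16.885.
Rounding to the nearest integer gives Red 3, Blue 3, Green 16, Gold 17 — total 39, matching the house size, so no adjustment is needed.
Green receives 16.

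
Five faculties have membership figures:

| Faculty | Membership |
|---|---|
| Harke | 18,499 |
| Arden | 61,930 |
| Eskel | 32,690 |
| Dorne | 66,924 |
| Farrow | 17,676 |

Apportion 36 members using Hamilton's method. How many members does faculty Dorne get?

Standard divisor: 197719 ÷ 36 ≈ 5492.194.
Standard quotas: Harke 3.3682, Arden 11.2760, Eskel 5.9521, Dorne 12.1853, Farrow 3.2184.
Lower quotas: Harke 3, Arden 11, Eskel 5, Dorne 12, Farrow 3 (sum 34, leaving 2 seats).
Remainders in descending order: Eskel 0.9521, Harke 0.3682, Arden 0.2760, Farrow 0.2184, Dorne 0.1853.
The surplus seats go to Eskel, Harke.
Dorne receives 12.

12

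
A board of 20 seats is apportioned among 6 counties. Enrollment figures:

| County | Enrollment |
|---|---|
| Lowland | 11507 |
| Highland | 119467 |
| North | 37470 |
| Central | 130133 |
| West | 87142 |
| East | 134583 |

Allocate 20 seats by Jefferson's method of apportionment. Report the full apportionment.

Lowland 0, Highland 5, North 1, Central 5, West 3, East 6

Standard divisor 520302/20 ≈ 26015.1; standard quotas: Lowland 0.442, Highland 4.592, North 1.440, Central 5.002, West 3.350, East 5.173.
Rounding down gives 0, 4, 1, 5, 3, 5 = 18 seats, so the divisor must be adjusted.
With modified divisor 22100: modified quotas Lowland 0.521, Highland 5.406, North 1.695, Central 5.888, West 3.943, East 6.090.
Rounding down: Lowland 0, Highland 5, North 1, Central 5, West 3, East 6 (total 20).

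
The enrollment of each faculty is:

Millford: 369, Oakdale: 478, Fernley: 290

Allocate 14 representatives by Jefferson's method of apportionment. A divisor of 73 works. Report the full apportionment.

Millford 5, Oakdale 6, Fernley 3

With modified divisor 73: modified quotas Millford 5.055, Oakdale 6.548, Fernley 3.973.
Rounding down: Millford 5, Oakdale 6, Fernley 3 (total 14).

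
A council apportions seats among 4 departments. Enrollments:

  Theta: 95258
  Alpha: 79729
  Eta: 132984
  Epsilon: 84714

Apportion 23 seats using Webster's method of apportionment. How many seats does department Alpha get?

Standard divisor 392685/23 ≈ 17073.261; standard quotas: Theta 5.579, Alpha 4.670, Eta 7.789, Epsilon 4.962.
Rounding to the nearest integer gives 6, 5, 8, 5 = 24 seats, so the divisor must be adjusted.
With modified divisor 17500: modified quotas Theta 5.443, Alpha 4.556, Eta 7.599, Epsilon 4.841.
Rounding to the nearest integer: Theta 5, Alpha 5, Eta 8, Epsilon 5 (total 23).
Alpha receives 5.

5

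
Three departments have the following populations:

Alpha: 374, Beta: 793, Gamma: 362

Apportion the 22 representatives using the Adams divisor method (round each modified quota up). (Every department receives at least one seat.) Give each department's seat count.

Alpha=6, Beta=11, Gamma=5

Standard divisor 1529/22 ≈ 69.5; standard quotas: Alpha 5.381, Beta 11.410, Gamma 5.209.
Rounding up gives 6, 12, 6 = 24 seats, so the divisor must be adjusted.
With modified divisor 74: modified quotas Alpha 5.054, Beta 10.716, Gamma 4.892.
Rounding up: Alpha 6, Beta 11, Gamma 5 (total 22).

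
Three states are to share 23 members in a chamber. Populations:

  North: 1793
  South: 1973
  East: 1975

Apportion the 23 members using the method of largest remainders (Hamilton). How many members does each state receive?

Standard divisor: 5741 ÷ 23 ≈ 249.609.
Standard quotas: North 7.183, South 7.904, East 7.912.
Lower quotas: North 7, South 7, East 7 (sum 21, leaving 2 seats).
Remainders in descending order: East 0.912, South 0.904, North 0.183.
Largest remainders: East, South receive the extra seats.

North 7; South 8; East 8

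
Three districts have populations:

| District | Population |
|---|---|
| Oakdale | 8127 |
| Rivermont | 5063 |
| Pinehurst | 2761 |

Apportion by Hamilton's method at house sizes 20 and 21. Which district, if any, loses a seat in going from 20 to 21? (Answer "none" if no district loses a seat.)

At 20 seats: Oakdale 10, Rivermont 6, Pinehurst 4.
At 21 seats: Oakdale 11, Rivermont 7, Pinehurst 3.
Pinehurst drops from 4 to 3.

Pinehurst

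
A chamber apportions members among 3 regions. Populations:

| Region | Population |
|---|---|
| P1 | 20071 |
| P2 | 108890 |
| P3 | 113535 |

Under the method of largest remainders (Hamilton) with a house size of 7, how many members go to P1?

Total 242496; standard divisor 242496/7 ≈ 34642.286.
Standard quotas: P1 0.5794, P2 3.1433, P3 3.2774.
Lower quotas: P1 0, P2 3, P3 3 (sum 6, leaving 1 seat).
Remainders in descending order: P1 0.5794, P3 0.2774, P2 0.1433.
The surplus seat goes to P1.
P1 receives 1.

1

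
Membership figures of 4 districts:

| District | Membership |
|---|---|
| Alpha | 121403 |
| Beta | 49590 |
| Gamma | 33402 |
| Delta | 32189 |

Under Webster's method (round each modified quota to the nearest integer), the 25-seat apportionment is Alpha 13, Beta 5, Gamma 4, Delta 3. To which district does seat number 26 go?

Priority for the next seat is population ÷ (current seats + 0.5).
Priorities: Alpha 8992.815, Beta 9016.364, Gamma 7422.667, Delta 9196.857.
Highest priority: Delta.

Delta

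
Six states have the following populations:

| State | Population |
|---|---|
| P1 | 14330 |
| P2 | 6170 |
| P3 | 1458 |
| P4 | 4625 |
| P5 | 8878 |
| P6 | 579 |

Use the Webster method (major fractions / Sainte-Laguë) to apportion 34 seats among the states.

P1 14, P2 6, P3 1, P4 4, P5 8, P6 1

Standard divisor 36040/34 ≈ 1060; standard quotas: P1 13.519, P2 5.821, P3 1.375, P4 4.363, P5 8.375, P6 0.546.
Rounding to the nearest integer gives P1 14, P2 6, P3 1, P4 4, P5 8, P6 1 — total 34, matching the house size, so no adjustment is needed.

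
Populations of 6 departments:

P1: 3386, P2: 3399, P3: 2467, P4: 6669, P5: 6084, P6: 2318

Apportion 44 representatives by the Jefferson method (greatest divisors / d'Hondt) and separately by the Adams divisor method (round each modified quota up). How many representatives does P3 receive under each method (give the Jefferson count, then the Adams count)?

4 and 5

Jefferson: P1 6, P2 6, P3 4, P4 13, P5 11, P6 4.
Adams: P1 6, P2 6, P3 5, P4 12, P5 11, P6 4.
P3 gets 4 under Jefferson and 5 under Adams.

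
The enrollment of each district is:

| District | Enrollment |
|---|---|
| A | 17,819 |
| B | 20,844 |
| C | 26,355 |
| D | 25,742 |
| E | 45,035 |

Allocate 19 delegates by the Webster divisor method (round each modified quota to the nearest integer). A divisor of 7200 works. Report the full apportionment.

With modified divisor 7200: modified quotas A 2.475, B 2.895, C 3.660, D 3.575, E 6.255.
Rounding to the nearest integer: A 2, B 3, C 4, D 4, E 6 (total 19).

A: 2, B: 3, C: 4, D: 4, E: 6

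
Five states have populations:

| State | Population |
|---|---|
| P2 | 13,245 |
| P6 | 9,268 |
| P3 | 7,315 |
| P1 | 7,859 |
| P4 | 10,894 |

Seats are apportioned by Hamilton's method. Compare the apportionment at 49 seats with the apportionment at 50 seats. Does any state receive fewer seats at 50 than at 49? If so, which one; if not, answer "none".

P3

At 49 seats: P2 13, P6 9, P3 8, P1 8, P4 11.
At 50 seats: P2 14, P6 10, P3 7, P1 8, P4 11.
P3 drops from 8 to 7.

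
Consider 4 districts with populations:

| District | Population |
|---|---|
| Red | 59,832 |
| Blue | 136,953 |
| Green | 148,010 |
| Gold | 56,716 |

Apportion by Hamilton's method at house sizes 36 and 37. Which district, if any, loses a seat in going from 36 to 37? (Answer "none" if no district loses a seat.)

At 36 seats: Red 6, Blue 12, Green 13, Gold 5.
At 37 seats: Red 5, Blue 13, Green 14, Gold 5.
Red drops from 6 to 5.

Red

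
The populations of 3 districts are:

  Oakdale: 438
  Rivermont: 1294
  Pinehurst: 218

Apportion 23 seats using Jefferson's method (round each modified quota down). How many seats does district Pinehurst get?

Standard divisor 1950/23 ≈ 84.783; standard quotas: Oakdale 5.166, Rivermont 15.263, Pinehurst 2.571.
Rounding down gives 5, 15, 2 = 22 seats, so the divisor must be adjusted.
With modified divisor 80: modified quotas Oakdale 5.475, Rivermont 16.175, Pinehurst 2.725.
Rounding down: Oakdale 5, Rivermont 16, Pinehurst 2 (total 23).
Pinehurst receives 2.

2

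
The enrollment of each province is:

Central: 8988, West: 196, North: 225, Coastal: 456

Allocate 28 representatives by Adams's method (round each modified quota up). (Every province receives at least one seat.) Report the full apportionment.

Central 24; West 1; North 1; Coastal 2

Standard divisor 9865/28 ≈ 352.321; standard quotas: Central 25.511, West 0.556, North 0.639, Coastal 1.294.
Rounding up gives 26, 1, 1, 2 = 30 seats, so the divisor must be adjusted.
With modified divisor 380: modified quotas Central 23.653, West 0.516, North 0.592, Coastal 1.200.
Rounding up: Central 24, West 1, North 1, Coastal 2 (total 28).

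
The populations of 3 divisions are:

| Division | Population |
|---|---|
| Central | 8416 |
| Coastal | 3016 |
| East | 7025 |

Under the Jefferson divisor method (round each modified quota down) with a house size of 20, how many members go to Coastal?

Standard divisor 18457/20 ≈ 922.85; standard quotas: Central 9.120, Coastal 3.268, East 7.612.
Rounding down gives 9, 3, 7 = 19 seats, so the divisor must be adjusted.
With modified divisor 860: modified quotas Central 9.786, Coastal 3.507, East 8.169.
Rounding down: Central 9, Coastal 3, East 8 (total 20).
Coastal receives 3.

3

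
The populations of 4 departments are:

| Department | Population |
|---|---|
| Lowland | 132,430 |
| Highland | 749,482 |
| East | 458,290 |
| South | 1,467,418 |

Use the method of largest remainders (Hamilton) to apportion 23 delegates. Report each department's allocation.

The standard divisor is 2807620/23 ≈ 122070.435.
Standard quotas: Lowland 1.0849, Highland 6.1398, East 3.7543, South 12.0211.
Lower quotas: Lowland 1, Highland 6, East 3, South 12 (sum 22, leaving 1 seat).
Remainders in descending order: East 0.7543, Highland 0.1398, Lowland 0.0849, South 0.0211.
The surplus seat goes to East.

Lowland 1, Highland 6, East 4, South 12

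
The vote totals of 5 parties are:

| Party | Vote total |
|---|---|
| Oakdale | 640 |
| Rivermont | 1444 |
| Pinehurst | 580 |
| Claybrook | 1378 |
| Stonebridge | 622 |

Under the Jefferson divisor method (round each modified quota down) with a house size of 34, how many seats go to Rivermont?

11

Standard divisor 4664/34 ≈ 137.176; standard quotas: Oakdale 4.666, Rivermont 10.527, Pinehurst 4.228, Claybrook 10.045, Stonebridge 4.534.
Rounding down gives 4, 10, 4, 10, 4 = 32 seats, so the divisor must be adjusted.
With modified divisor 127: modified quotas Oakdale 5.039, Rivermont 11.370, Pinehurst 4.567, Claybrook 10.850, Stonebridge 4.898.
Rounding down: Oakdale 5, Rivermont 11, Pinehurst 4, Claybrook 10, Stonebridge 4 (total 34).
Rivermont receives 11.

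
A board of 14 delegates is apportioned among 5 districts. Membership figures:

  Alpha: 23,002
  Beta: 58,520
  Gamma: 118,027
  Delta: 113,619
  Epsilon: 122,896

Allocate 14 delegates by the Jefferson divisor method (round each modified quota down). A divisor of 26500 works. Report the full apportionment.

With modified divisor 26500: modified quotas Alpha 0.868, Beta 2.208, Gamma 4.454, Delta 4.288, Epsilon 4.638.
Rounding down: Alpha 0, Beta 2, Gamma 4, Delta 4, Epsilon 4 (total 14).

Alpha: 0; Beta: 2; Gamma: 4; Delta: 4; Epsilon: 4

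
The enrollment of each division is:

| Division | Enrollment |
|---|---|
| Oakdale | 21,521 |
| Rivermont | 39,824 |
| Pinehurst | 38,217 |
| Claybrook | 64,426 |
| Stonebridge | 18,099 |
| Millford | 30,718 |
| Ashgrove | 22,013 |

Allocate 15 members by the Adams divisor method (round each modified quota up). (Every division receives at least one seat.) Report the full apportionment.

Oakdale: 2, Rivermont: 2, Pinehurst: 2, Claybrook: 4, Stonebridge: 1, Millford: 2, Ashgrove: 2

Standard divisor 234818/15 ≈ 15654.533; standard quotas: Oakdale 1.375, Rivermont 2.544, Pinehurst 2.441, Claybrook 4.115, Stonebridge 1.156, Millford 1.962, Ashgrove 1.406.
Rounding up gives 2, 3, 3, 5, 2, 2, 2 = 19 seats, so the divisor must be adjusted.
With modified divisor 20700: modified quotas Oakdale 1.040, Rivermont 1.924, Pinehurst 1.846, Claybrook 3.112, Stonebridge 0.874, Millford 1.484, Ashgrove 1.063.
Rounding up: Oakdale 2, Rivermont 2, Pinehurst 2, Claybrook 4, Stonebridge 1, Millford 2, Ashgrove 2 (total 15).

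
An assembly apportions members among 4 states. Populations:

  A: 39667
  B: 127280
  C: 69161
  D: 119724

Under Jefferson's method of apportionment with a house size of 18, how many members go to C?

Standard divisor 355832/18 ≈ 19768.444; standard quotas: A 2.007, B 6.439, C 3.499, D 6.056.
Rounding down gives 2, 6, 3, 6 = 17 seats, so the divisor must be adjusted.
With modified divisor 17700: modified quotas A 2.241, B 7.191, C 3.907, D 6.764.
Rounding down: A 2, B 7, C 3, D 6 (total 18).
C receives 3.

3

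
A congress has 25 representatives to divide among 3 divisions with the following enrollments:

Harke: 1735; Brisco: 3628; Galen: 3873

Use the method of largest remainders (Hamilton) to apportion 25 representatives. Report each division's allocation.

Total 9236; standard divisor 9236/25 ≈ 369.44.
Standard quotas: Harke 4.696, Brisco 9.820, Galen 10.483.
Lower quotas: Harke 4, Brisco 9, Galen 10 (sum 23, leaving 2 seats).
Remainders in descending order: Brisco 0.820, Harke 0.696, Galen 0.483.
The surplus seats go to Brisco, Harke.

Harke=5, Brisco=10, Galen=10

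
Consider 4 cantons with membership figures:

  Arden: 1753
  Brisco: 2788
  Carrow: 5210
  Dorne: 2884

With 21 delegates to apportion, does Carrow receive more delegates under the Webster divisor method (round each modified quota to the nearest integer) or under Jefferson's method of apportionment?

Webster: Arden 3, Brisco 5, Carrow 8, Dorne 5.
Jefferson: Arden 3, Brisco 4, Carrow 9, Dorne 5.
Carrow gets 8 under Webster and 9 under Jefferson.

Jefferson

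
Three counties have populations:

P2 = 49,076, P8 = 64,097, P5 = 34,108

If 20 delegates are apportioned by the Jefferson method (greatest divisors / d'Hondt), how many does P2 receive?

Standard divisor 147281/20 ≈ 7364.05; standard quotas: P2 6.664, P8 8.704, P5 4.632.
Rounding down gives 6, 8, 4 = 18 seats, so the divisor must be adjusted.
With modified divisor 6900: modified quotas P2 7.112, P8 9.289, P5 4.943.
Rounding down: P2 7, P8 9, P5 4 (total 20).
P2 receives 7.

7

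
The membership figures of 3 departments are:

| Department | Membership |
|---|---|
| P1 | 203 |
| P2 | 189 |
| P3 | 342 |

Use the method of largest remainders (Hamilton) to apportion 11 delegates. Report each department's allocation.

Total 734; standard divisor 734/11 ≈ 66.727.
Standard quotas: P1 3.042, P2 2.832, P3 5.125.
Lower quotas: P1 3, P2 2, P3 5 (sum 10, leaving 1 seat).
Remainders in descending order: P2 0.832, P3 0.125, P1 0.042.
The surplus seat goes to P2.

P1=3; P2=3; P3=5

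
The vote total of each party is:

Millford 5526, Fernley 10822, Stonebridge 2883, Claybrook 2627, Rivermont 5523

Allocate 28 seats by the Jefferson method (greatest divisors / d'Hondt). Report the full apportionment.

Standard divisor 27381/28 ≈ 977.893; standard quotas: Millford 5.651, Fernley 11.067, Stonebridge 2.948, Claybrook 2.686, Rivermont 5.648.
Rounding down gives 5, 11, 2, 2, 5 = 25 seats, so the divisor must be adjusted.
With modified divisor 910: modified quotas Millford 6.073, Fernley 11.892, Stonebridge 3.168, Claybrook 2.887, Rivermont 6.069.
Rounding down: Millford 6, Fernley 11, Stonebridge 3, Claybrook 2, Rivermont 6 (total 28).

Millford 6, Fernley 11, Stonebridge 3, Claybrook 2, Rivermont 6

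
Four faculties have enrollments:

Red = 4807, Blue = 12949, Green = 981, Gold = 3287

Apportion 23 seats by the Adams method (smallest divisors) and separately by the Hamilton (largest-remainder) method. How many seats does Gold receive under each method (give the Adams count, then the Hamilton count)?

Adams: Red 5, Blue 13, Green 1, Gold 4.
Hamilton: Red 5, Blue 14, Green 1, Gold 3.
Gold gets 4 under Adams and 3 under Hamilton.

4 and 3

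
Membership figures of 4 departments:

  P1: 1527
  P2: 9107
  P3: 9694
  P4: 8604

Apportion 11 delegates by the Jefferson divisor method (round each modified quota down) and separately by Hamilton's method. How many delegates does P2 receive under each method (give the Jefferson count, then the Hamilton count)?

4 and 3

Jefferson: P1 0, P2 4, P3 4, P4 3.
Hamilton: P1 1, P2 3, P3 4, P4 3.
P2 gets 4 under Jefferson and 3 under Hamilton.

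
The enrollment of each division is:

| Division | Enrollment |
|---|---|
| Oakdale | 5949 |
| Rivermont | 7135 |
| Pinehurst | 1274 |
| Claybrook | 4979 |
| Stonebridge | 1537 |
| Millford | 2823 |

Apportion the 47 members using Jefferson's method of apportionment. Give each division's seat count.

Standard divisor 23697/47 ≈ 504.191; standard quotas: Oakdale 11.799, Rivermont 14.151, Pinehurst 2.527, Claybrook 9.875, Stonebridge 3.048, Millford 5.599.
Rounding down gives 11, 14, 2, 9, 3, 5 = 44 seats, so the divisor must be adjusted.
With modified divisor 473: modified quotas Oakdale 12.577, Rivermont 15.085, Pinehurst 2.693, Claybrook 10.526, Stonebridge 3.249, Millford 5.968.
Rounding down: Oakdale 12, Rivermont 15, Pinehurst 2, Claybrook 10, Stonebridge 3, Millford 5 (total 47).

Oakdale 12; Rivermont 15; Pinehurst 2; Claybrook 10; Stonebridge 3; Millford 5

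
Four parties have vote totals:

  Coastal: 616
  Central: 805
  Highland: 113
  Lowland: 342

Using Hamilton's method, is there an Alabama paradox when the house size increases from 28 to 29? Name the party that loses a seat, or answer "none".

none

At 28 seats: Coastal 9, Central 12, Highland 2, Lowland 5.
At 29 seats: Coastal 10, Central 12, Highland 2, Lowland 5.
No party's allocation decreased.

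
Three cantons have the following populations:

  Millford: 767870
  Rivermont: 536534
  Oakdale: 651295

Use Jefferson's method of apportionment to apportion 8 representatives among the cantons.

Millford=3, Rivermont=2, Oakdale=3

Standard divisor 1955699/8 ≈ 244462.375; standard quotas: Millford 3.141, Rivermont 2.195, Oakdale 2.664.
Rounding down gives 3, 2, 2 = 7 seats, so the divisor must be adjusted.
With modified divisor 204500: modified quotas Millford 3.755, Rivermont 2.624, Oakdale 3.185.
Rounding down: Millford 3, Rivermont 2, Oakdale 3 (total 8).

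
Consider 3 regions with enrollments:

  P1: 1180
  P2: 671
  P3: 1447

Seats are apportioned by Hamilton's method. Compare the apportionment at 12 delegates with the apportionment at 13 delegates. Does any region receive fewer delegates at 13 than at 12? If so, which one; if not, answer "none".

At 12 seats: P1 4, P2 3, P3 5.
At 13 seats: P1 5, P2 2, P3 6.
P2 drops from 3 to 2.

P2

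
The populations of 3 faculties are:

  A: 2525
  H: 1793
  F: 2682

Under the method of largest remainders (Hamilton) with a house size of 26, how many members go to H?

Standard divisor: 7000 ÷ 26 ≈ 269.231.
Standard quotas: A 9.379, H 6.660, F 9.962.
Lower quotas: A 9, H 6, F 9 (sum 24, leaving 2 seats).
Remainders in descending order: F 0.962, H 0.660, A 0.379.
Largest remainders: F, H receive the extra seats.
H receives 7.

7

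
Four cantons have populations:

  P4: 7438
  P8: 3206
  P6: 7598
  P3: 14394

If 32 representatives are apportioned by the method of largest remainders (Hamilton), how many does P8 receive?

Total 32636; standard divisor 32636/32 ≈ 1019.875.
Standard quotas: P4 7.2931, P8 3.1435, P6 7.4499, P3 14.1135.
Lower quotas: P4 7, P8 3, P6 7, P3 14 (sum 31, leaving 1 seat).
Remainders in descending order: P6 0.4499, P4 0.2931, P8 0.1435, P3 0.1135.
The surplus seat goes to P6.
P8 receives 3.

3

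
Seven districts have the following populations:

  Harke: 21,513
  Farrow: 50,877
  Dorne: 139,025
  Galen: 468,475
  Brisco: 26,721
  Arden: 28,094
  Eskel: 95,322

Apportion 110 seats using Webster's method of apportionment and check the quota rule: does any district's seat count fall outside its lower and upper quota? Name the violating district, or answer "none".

Standard quotas: Harke 2.851, Farrow 6.743, Dorne 18.424, Galen 62.085, Brisco 3.541, Arden 3.723, Eskel 12.633.
Webster allocation: Harke 3, Farrow 7, Dorne 18, Galen 61, Brisco 4, Arden 4, Eskel 13.
Galen has quota 62.085 (lower 62, upper 63) but receives 61 — outside the quota interval.

Galen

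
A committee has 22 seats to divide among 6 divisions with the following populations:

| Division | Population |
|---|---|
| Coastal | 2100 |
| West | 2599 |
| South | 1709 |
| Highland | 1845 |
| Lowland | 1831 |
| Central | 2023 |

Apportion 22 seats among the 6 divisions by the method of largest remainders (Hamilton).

Coastal 4, West 5, South 3, Highland 3, Lowland 3, Central 4

Standard divisor: 12107 ÷ 22 ≈ 550.318.
Standard quotas: Coastal 3.816, West 4.723, South 3.105, Highland 3.353, Lowland 3.327, Central 3.676.
Lower quotas: Coastal 3, West 4, South 3, Highland 3, Lowland 3, Central 3 (sum 19, leaving 3 seats).
Remainders in descending order: Coastal 0.816, West 0.723, Central 0.676, Highland 0.353, Lowland 0.327, South 0.105.
The surplus seats go to Coastal, West, Central.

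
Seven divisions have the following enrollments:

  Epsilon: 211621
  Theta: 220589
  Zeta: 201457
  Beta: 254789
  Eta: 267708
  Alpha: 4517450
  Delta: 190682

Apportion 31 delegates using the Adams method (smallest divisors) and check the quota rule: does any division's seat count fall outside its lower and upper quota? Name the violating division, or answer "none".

Alpha

Standard quotas: Epsilon 1.119, Theta 1.166, Zeta 1.065, Beta 1.347, Eta 1.415, Alpha 23.880, Delta 1.008.
Adams allocation: Epsilon 1, Theta 2, Zeta 1, Beta 2, Eta 2, Alpha 22, Delta 1.
Alpha has quota 23.880 (lower 23, upper 24) but receives 22 — outside the quota interval.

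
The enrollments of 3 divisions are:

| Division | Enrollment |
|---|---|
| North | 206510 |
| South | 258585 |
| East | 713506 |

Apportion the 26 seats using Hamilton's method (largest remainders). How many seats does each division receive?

North: 4, South: 6, East: 16

The standard divisor is 1178601/26 ≈ 45330.808.
Standard quotas: North 4.5556, South 5.7044, East 15.7400.
Lower quotas: North 4, South 5, East 15 (sum 24, leaving 2 seats).
Remainders in descending order: East 0.7400, South 0.7044, North 0.5556.
The surplus seats go to East, South.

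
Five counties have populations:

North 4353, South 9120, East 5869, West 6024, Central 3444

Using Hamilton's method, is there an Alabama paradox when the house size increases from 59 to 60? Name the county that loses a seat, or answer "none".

At 59 seats: North 9, South 19, East 12, West 12, Central 7.
At 60 seats: North 9, South 19, East 12, West 13, Central 7.
No county's allocation decreased.

none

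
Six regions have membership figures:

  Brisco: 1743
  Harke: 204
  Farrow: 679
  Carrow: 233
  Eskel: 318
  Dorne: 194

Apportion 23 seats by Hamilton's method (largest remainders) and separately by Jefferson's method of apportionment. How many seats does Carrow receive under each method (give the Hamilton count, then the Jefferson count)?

Hamilton: Brisco 12, Harke 1, Farrow 5, Carrow 2, Eskel 2, Dorne 1.
Jefferson: Brisco 13, Harke 1, Farrow 5, Carrow 1, Eskel 2, Dorne 1.
Carrow gets 2 under Hamilton and 1 under Jefferson.

2 and 1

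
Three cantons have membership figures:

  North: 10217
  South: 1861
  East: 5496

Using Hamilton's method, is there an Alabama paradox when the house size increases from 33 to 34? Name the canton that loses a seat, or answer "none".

South

At 33 seats: North 19, South 4, East 10.
At 34 seats: North 20, South 3, East 11.
South drops from 4 to 3.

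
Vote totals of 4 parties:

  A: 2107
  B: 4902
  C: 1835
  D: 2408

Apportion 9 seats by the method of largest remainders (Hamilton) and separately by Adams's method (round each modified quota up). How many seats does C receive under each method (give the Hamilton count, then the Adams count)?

1 and 2

Hamilton: A 2, B 4, C 1, D 2.
Adams: A 2, B 3, C 2, D 2.
C gets 1 under Hamilton and 2 under Adams.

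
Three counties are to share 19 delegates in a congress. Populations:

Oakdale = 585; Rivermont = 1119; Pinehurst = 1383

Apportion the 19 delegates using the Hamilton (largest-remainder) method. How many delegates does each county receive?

Oakdale 4; Rivermont 7; Pinehurst 8

Standard divisor: 3087 ÷ 19 ≈ 162.474.
Standard quotas: Oakdale 3.601, Rivermont 6.887, Pinehurst 8.512.
Lower quotas: Oakdale 3, Rivermont 6, Pinehurst 8 (sum 17, leaving 2 seats).
Remainders in descending order: Rivermont 0.887, Oakdale 0.601, Pinehurst 0.512.
The surplus seats go to Rivermont, Oakdale.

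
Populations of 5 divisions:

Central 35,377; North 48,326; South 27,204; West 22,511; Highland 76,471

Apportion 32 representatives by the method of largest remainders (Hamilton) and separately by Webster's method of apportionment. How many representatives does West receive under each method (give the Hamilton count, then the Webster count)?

Hamilton: Central 5, North 7, South 4, West 4, Highland 12.
Webster: Central 5, North 8, South 4, West 3, Highland 12.
West gets 4 under Hamilton and 3 under Webster.

4 and 3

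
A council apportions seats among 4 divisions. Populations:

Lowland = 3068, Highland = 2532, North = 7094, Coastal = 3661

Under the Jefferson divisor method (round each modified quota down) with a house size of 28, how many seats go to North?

Standard divisor 16355/28 ≈ 584.107; standard quotas: Lowland 5.252, Highland 4.335, North 12.145, Coastal 6.268.
Rounding down gives 5, 4, 12, 6 = 27 seats, so the divisor must be adjusted.
With modified divisor 530: modified quotas Lowland 5.789, Highland 4.777, North 13.385, Coastal 6.908.
Rounding down: Lowland 5, Highland 4, North 13, Coastal 6 (total 28).
North receives 13.

13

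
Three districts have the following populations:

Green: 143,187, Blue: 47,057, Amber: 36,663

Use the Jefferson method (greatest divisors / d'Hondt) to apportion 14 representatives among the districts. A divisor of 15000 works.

Green=9, Blue=3, Amber=2

With modified divisor 15000: modified quotas Green 9.546, Blue 3.137, Amber 2.444.
Rounding down: Green 9, Blue 3, Amber 2 (total 14).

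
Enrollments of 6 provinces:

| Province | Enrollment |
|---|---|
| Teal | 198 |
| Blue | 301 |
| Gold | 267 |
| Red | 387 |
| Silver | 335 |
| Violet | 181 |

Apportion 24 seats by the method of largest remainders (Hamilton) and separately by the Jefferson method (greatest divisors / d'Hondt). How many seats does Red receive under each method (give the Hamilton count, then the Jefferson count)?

5 and 6

Hamilton: Teal 3, Blue 4, Gold 4, Red 5, Silver 5, Violet 3.
Jefferson: Teal 3, Blue 4, Gold 4, Red 6, Silver 5, Violet 2.
Red gets 5 under Hamilton and 6 under Jefferson.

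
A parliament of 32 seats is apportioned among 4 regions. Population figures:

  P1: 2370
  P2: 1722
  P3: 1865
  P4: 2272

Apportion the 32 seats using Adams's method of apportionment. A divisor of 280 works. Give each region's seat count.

P1=9, P2=7, P3=7, P4=9

With modified divisor 280: modified quotas P1 8.464, P2 6.150, P3 6.661, P4 8.114.
Rounding up: P1 9, P2 7, P3 7, P4 9 (total 32).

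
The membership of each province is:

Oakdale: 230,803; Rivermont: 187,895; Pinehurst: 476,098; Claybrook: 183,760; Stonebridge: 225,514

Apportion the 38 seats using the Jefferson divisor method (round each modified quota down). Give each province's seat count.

Standard divisor 1304070/38 ≈ 34317.632; standard quotas: Oakdale 6.725, Rivermont 5.475, Pinehurst 13.873, Claybrook 5.355, Stonebridge 6.571.
Rounding down gives 6, 5, 13, 5, 6 = 35 seats, so the divisor must be adjusted.
With modified divisor 32000: modified quotas Oakdale 7.213, Rivermont 5.872, Pinehurst 14.878, Claybrook 5.742, Stonebridge 7.047.
Rounding down: Oakdale 7, Rivermont 5, Pinehurst 14, Claybrook 5, Stonebridge 7 (total 38).

Oakdale 7, Rivermont 5, Pinehurst 14, Claybrook 5, Stonebridge 7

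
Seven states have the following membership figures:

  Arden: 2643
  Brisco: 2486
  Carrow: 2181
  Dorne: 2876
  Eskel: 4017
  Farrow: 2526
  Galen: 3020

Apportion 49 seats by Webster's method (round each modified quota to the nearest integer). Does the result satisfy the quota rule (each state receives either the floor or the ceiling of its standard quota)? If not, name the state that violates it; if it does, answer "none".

none

Standard quotas: Arden 6.558, Brisco 6.168, Carrow 5.411, Dorne 7.136, Eskel 9.967, Farrow 6.267, Galen 7.493.
Webster allocation: Arden 7, Brisco 6, Carrow 5, Dorne 7, Eskel 10, Farrow 6, Galen 8.
Every allocation lies between the lower and upper quota.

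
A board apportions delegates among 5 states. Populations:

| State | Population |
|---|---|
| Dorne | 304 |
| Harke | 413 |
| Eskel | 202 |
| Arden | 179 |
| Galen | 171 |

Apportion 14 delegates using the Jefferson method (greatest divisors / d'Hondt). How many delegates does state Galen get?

Standard divisor 1269/14 ≈ 90.643; standard quotas: Dorne 3.354, Harke 4.556, Eskel 2.229, Arden 1.975, Galen 1.887.
Rounding down gives 3, 4, 2, 1, 1 = 11 seats, so the divisor must be adjusted.
With modified divisor 80: modified quotas Dorne 3.800, Harke 5.162, Eskel 2.525, Arden 2.237, Galen 2.138.
Rounding down: Dorne 3, Harke 5, Eskel 2, Arden 2, Galen 2 (total 14).
Galen receives 2.

2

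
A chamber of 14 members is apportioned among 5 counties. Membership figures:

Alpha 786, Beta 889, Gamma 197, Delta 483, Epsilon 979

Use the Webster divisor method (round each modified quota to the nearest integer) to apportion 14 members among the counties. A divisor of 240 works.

With modified divisor 240: modified quotas Alpha 3.275, Beta 3.704, Gamma 0.821, Delta 2.013, Epsilon 4.079.
Rounding to the nearest integer: Alpha 3, Beta 4, Gamma 1, Delta 2, Epsilon 4 (total 14).

Alpha 3; Beta 4; Gamma 1; Delta 2; Epsilon 4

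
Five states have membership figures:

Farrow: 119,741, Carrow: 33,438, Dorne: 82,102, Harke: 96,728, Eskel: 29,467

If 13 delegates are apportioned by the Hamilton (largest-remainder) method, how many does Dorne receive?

The standard divisor is 361476/13 ≈ 27805.846.
Standard quotas: Farrow 4.3063, Carrow 1.2026, Dorne 2.9527, Harke 3.4787, Eskel 1.0597.
Lower quotas: Farrow 4, Carrow 1, Dorne 2, Harke 3, Eskel 1 (sum 11, leaving 2 seats).
Remainders in descending order: Dorne 0.9527, Harke 0.4787, Farrow 0.3063, Carrow 0.2026, Eskel 0.0597.
Largest remainders: Dorne, Harke receive the extra seats.
Dorne receives 3.

3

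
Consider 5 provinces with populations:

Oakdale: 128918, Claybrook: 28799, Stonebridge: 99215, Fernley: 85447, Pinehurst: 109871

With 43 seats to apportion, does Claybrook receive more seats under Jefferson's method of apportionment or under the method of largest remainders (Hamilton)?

Jefferson: Oakdale 12, Claybrook 2, Stonebridge 10, Fernley 8, Pinehurst 11.
Hamilton: Oakdale 12, Claybrook 3, Stonebridge 9, Fernley 8, Pinehurst 11.
Claybrook gets 2 under Jefferson and 3 under Hamilton.

Hamilton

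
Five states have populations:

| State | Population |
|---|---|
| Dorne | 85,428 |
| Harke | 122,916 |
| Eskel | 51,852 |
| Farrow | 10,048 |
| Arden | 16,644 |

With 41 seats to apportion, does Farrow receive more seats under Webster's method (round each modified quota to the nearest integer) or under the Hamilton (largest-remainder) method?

Hamilton

Webster: Dorne 12, Harke 18, Eskel 8, Farrow 1, Arden 2.
Hamilton: Dorne 12, Harke 18, Eskel 7, Farrow 2, Arden 2.
Farrow gets 1 under Webster and 2 under Hamilton.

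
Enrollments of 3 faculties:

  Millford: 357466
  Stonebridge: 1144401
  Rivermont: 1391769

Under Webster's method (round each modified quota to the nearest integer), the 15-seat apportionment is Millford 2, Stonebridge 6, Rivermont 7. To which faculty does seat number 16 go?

Rivermont

Priority for the next seat is population ÷ (current seats + 0.5).
Priorities: Millford 142986.400, Stonebridge 176061.692, Rivermont 185569.200.
Highest priority: Rivermont.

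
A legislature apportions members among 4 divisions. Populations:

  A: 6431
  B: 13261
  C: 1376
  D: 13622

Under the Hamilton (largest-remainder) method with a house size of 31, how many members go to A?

Standard divisor: 34690 ÷ 31 ≈ 1119.032.
Standard quotas: A 5.7469, B 11.8504, C 1.2296, D 12.1730.
Lower quotas: A 5, B 11, C 1, D 12 (sum 29, leaving 2 seats).
Remainders in descending order: B 0.8504, A 0.7469, C 0.2296, D 0.1730.
The surplus seats go to B, A.
A receives 6.

6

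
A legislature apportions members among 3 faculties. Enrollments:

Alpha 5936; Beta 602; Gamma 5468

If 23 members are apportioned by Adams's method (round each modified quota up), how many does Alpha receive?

11

Standard divisor 12006/23 ≈ 522; standard quotas: Alpha 11.372, Beta 1.153, Gamma 10.475.
Rounding up gives 12, 2, 11 = 25 seats, so the divisor must be adjusted.
With modified divisor 570: modified quotas Alpha 10.414, Beta 1.056, Gamma 9.593.
Rounding up: Alpha 11, Beta 2, Gamma 10 (total 23).
Alpha receives 11.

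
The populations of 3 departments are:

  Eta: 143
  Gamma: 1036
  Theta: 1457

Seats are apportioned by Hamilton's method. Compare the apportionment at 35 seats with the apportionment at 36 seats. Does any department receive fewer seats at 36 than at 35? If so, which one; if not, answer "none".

At 35 seats: Eta 2, Gamma 14, Theta 19.
At 36 seats: Eta 2, Gamma 14, Theta 20.
No department's allocation decreased.

none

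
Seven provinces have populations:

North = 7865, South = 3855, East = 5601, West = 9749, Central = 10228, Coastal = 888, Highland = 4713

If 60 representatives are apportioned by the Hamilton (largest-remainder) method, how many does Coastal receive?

1

The standard divisor is 42899/60 ≈ 714.983.
Standard quotas: North 11.0003, South 5.3917, East 7.8337, West 13.6353, Central 14.3052, Coastal 1.2420, Highland 6.5918.
Lower quotas: North 11, South 5, East 7, West 13, Central 14, Coastal 1, Highland 6 (sum 57, leaving 3 seats).
Remainders in descending order: East 0.8337, West 0.6353, Highland 0.5918, South 0.3917, Central 0.3052, Coastal 0.2420, North 0.0003.
Largest remainders: East, West, Highland receive the extra seats.
Coastal receives 1.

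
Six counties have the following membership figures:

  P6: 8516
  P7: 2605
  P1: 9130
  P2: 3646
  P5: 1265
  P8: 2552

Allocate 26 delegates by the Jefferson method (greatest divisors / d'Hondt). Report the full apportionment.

Standard divisor 27714/26 ≈ 1065.923; standard quotas: P6 7.989, P7 2.444, P1 8.565, P2 3.421, P5 1.187, P8 2.394.
Rounding down gives 7, 2, 8, 3, 1, 2 = 23 seats, so the divisor must be adjusted.
With modified divisor 930: modified quotas P6 9.157, P7 2.801, P1 9.817, P2 3.920, P5 1.360, P8 2.744.
Rounding down: P6 9, P7 2, P1 9, P2 3, P5 1, P8 2 (total 26).

P6 9, P7 2, P1 9, P2 3, P5 1, P8 2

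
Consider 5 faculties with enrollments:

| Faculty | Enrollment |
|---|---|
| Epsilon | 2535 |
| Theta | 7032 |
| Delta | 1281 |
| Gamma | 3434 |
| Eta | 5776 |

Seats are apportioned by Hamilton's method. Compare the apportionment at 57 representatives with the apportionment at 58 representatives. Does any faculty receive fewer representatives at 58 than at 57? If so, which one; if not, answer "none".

none

At 57 seats: Epsilon 7, Theta 20, Delta 4, Gamma 10, Eta 16.
At 58 seats: Epsilon 7, Theta 20, Delta 4, Gamma 10, Eta 17.
No faculty's allocation decreased.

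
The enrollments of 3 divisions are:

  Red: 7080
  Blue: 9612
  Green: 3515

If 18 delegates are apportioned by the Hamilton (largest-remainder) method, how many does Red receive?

The standard divisor is 20207/18 ≈ 1122.611.
Standard quotas: Red 6.3067, Blue 8.5622, Green 3.1311.
Lower quotas: Red 6, Blue 8, Green 3 (sum 17, leaving 1 seat).
Remainders in descending order: Blue 0.5622, Red 0.3067, Green 0.1311.
Largest remainder: Blue receives the extra seat.
Red receives 6.

6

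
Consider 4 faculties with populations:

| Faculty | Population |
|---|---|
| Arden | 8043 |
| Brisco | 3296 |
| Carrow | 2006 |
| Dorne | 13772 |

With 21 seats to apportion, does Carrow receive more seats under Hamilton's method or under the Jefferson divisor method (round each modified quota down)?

Hamilton

Hamilton: Arden 6, Brisco 2, Carrow 2, Dorne 11.
Jefferson: Arden 7, Brisco 2, Carrow 1, Dorne 11.
Carrow gets 2 under Hamilton and 1 under Jefferson.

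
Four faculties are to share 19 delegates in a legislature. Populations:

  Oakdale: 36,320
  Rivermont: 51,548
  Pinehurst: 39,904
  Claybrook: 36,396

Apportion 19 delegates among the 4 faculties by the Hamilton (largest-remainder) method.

Oakdale: 4; Rivermont: 6; Pinehurst: 5; Claybrook: 4

Standard divisor: 164168 ÷ 19 ≈ 8640.421.
Standard quotas: Oakdale 4.2035, Rivermont 5.9659, Pinehurst 4.6183, Claybrook 4.2123.
Lower quotas: Oakdale 4, Rivermont 5, Pinehurst 4, Claybrook 4 (sum 17, leaving 2 seats).
Remainders in descending order: Rivermont 0.9659, Pinehurst 0.6183, Claybrook 0.2123, Oakdale 0.2035.
Largest remainders: Rivermont, Pinehurst receive the extra seats.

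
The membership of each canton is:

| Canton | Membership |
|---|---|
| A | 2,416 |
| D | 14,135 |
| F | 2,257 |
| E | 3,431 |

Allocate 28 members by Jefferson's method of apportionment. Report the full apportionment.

Standard divisor 22239/28 ≈ 794.25; standard quotas: A 3.042, D 17.797, F 2.842, E 4.320.
Rounding down gives 3, 17, 2, 4 = 26 seats, so the divisor must be adjusted.
With modified divisor 746.46: modified quotas A 3.237, D 18.936, F 3.024, E 4.596.
Rounding down: A 3, D 18, F 3, E 4 (total 28).

A 3, D 18, F 3, E 4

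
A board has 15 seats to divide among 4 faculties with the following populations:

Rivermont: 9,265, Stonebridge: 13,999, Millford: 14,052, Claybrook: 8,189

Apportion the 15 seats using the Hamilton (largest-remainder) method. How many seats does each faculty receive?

Rivermont: 3; Stonebridge: 4; Millford: 5; Claybrook: 3

The standard divisor is 45505/15 ≈ 3033.667.
Standard quotas: Rivermont 3.0541, Stonebridge 4.6145, Millford 4.6320, Claybrook 2.6994.
Lower quotas: Rivermont 3, Stonebridge 4, Millford 4, Claybrook 2 (sum 13, leaving 2 seats).
Remainders in descending order: Claybrook 0.6994, Millford 0.6320, Stonebridge 0.6145, Rivermont 0.0541.
The surplus seats go to Claybrook, Millford.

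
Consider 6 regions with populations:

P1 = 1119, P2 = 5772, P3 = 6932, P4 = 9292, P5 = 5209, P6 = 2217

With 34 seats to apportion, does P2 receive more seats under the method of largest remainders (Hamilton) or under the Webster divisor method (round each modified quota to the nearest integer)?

Webster

Hamilton: P1 1, P2 6, P3 8, P4 10, P5 6, P6 3.
Webster: P1 1, P2 7, P3 8, P4 10, P5 6, P6 2.
P2 gets 6 under Hamilton and 7 under Webster.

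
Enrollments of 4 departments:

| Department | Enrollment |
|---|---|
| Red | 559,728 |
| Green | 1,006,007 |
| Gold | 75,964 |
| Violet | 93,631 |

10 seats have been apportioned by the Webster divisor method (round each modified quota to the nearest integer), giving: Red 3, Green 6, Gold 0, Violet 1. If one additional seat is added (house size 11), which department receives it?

Priority for the next seat is population ÷ (current seats + 0.5).
Priorities: Red 159922.286, Green 154770.308, Gold 151928.000, Violet 62420.667.
Highest priority: Red.

Red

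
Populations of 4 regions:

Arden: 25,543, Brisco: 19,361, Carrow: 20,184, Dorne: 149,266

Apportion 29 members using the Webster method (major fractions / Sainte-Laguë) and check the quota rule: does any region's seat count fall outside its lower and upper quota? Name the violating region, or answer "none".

none

Standard quotas: Arden 3.456, Brisco 2.619, Carrow 2.731, Dorne 20.194.
Webster allocation: Arden 3, Brisco 3, Carrow 3, Dorne 20.
Every allocation lies between the lower and upper quota.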